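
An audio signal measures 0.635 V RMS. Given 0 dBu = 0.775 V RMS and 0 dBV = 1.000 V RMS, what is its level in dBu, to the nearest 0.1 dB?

-1.7 dBu

dBu = 20·log₁₀(V / 0.775 V).
20·log₁₀(0.635/0.775) = -1.7 dBu.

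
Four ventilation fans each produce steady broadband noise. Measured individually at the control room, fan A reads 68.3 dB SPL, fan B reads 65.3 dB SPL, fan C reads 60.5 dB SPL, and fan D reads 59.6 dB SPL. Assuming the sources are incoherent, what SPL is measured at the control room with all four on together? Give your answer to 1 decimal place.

Uncorrelated sources add in intensity (power), not in dB.
L_total = 10·log₁₀(10^(68.3/10) + 10^(65.3/10) + 10^(60.5/10) + 10^(59.6/10)) = 10·log₁₀(12180000) = 70.9 dB SPL.

70.9 dB SPL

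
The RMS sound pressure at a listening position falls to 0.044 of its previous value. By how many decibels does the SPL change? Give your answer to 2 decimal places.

SPL change from a pressure ratio uses the 20·log₁₀ form:
20·log₁₀(0.044) = -27.13 dB.

-27.13 dB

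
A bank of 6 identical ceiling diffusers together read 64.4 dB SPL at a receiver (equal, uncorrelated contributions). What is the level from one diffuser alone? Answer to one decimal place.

56.6 dB SPL

6 equal incoherent sources add 10·log₁₀(6) = 7.78 dB over one source.
L_one = 64.4 − 7.78 = 56.6 dB SPL.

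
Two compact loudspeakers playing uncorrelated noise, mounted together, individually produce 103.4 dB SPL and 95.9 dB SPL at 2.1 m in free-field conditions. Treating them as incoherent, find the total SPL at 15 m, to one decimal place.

87.0 dB SPL

Combined at 2.1 m: 10·log₁₀(10^(103.4/10)+10^(95.9/10)) = 104.11 dB SPL.
Then apply −20·log₁₀(15/2.1) = -17.08 dB → 87.0 dB SPL.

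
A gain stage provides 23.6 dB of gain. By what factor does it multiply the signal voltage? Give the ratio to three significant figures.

Voltage ratio = 10^(dB/20).
10^(23.6/20) = 10^(1.180) = 15.1.

15.1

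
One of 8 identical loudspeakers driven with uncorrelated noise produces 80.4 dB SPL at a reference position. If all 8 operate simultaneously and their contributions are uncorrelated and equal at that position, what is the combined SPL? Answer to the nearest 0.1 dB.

89.4 dB SPL

8 equal incoherent sources raise the level by 10·log₁₀(8) = 9.03 dB.
L_total = 80.4 + 9.03 = 89.4 dB SPL.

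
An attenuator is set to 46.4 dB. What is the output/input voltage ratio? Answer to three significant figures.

Voltage ratio = 10^(dB/20).
10^(-46.4/20) = 10^(-2.320) = 0.00479.

0.00479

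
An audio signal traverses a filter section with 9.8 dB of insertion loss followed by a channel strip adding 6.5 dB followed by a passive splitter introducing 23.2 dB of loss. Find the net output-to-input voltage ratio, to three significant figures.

Net gain = (−9.8) + 6.5 + (−23.2) = -26.5 dB.
Voltage ratio = 10^(-26.5/20) = 0.0473.

0.0473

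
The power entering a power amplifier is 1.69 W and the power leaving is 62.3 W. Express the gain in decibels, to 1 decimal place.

15.7 dB

For a power ratio, dB = 10·log₁₀(P₂/P₁).
10·log₁₀(62.3/1.69) = 10·log₁₀(36.86) = 15.7 dB.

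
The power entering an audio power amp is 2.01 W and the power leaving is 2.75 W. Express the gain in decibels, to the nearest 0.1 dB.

Power is a power quantity, so gain = 10·log₁₀(P_out/P_in).
10·log₁₀(2.75/2.01) = 10·log₁₀(1.368) = 1.4 dB.

1.4 dB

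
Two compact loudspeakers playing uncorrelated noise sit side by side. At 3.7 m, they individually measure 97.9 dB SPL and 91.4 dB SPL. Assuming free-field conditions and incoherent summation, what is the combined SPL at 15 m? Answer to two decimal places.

Combined at 3.7 m: 10·log₁₀(10^(97.9/10)+10^(91.4/10)) = 98.777 dB SPL.
Then apply −20·log₁₀(15/3.7) = -12.158 dB → 86.62 dB SPL.

86.62 dB SPL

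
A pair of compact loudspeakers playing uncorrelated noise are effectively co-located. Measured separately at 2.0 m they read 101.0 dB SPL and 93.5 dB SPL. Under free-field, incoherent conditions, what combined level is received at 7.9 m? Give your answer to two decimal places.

89.78 dB SPL

Combined at 2.0 m: 10·log₁₀(10^(101.0/10)+10^(93.5/10)) = 101.711 dB SPL.
Then apply −20·log₁₀(7.9/2.0) = -11.932 dB → 89.78 dB SPL.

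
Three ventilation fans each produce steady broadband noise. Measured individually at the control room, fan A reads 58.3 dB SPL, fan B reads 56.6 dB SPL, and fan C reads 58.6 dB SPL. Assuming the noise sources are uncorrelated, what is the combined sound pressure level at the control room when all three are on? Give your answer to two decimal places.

62.69 dB SPL

Uncorrelated sources add in intensity (power), not in dB.
L_total = 10·log₁₀(10^(58.3/10) + 10^(56.6/10) + 10^(58.6/10)) = 10·log₁₀(1858000) = 62.69 dB SPL.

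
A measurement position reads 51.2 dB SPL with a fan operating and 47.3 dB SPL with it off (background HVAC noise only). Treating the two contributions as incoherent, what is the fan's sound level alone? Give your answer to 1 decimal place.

Remove the background by subtracting linear intensities:
L_src = 10·log₁₀(10^(51.2/10) − 10^(47.3/10)) = 10·log₁₀(78120) = 48.9 dB SPL.

48.9 dB SPL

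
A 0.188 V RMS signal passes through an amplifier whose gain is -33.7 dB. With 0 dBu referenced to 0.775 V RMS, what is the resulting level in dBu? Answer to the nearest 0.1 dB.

Input level: 20·log₁₀(0.188/0.775) = -12.30 dBu.
Output: -12.30 − 33.7 = -46.0 dBu.

-46.0 dBu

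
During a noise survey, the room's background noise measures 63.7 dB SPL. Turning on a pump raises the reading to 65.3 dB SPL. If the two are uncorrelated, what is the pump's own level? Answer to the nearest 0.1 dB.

60.2 dB SPL

Subtract intensities: L_src = 10·log₁₀(10^(L_total/10) − 10^(L_bg/10)).
L_src = 10·log₁₀(10^(65.3/10) − 10^(63.7/10)) = 10·log₁₀(1044000) = 60.2 dB SPL.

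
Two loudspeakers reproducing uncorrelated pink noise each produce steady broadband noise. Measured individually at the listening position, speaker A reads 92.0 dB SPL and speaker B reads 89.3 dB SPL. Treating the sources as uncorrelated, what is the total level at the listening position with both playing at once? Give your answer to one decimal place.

Add the sources as powers (linear), then convert back to dB:
L_total = 10·log₁₀(10^(92.0/10) + 10^(89.3/10)) = 10·log₁₀(2436000000) = 93.9 dB SPL.

93.9 dB SPL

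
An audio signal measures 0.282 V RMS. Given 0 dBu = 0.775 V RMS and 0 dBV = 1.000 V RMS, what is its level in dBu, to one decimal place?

dBu = 20·log₁₀(V / 0.775 V).
20·log₁₀(0.282/0.775) = -8.8 dBu.

-8.8 dBu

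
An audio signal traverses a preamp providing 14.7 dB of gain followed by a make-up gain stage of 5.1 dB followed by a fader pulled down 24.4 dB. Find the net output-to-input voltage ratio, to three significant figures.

0.589

Net gain = 14.7 + 5.1 + (−24.4) = -4.6 dB.
Voltage ratio = 10^(-4.6/20) = 0.589.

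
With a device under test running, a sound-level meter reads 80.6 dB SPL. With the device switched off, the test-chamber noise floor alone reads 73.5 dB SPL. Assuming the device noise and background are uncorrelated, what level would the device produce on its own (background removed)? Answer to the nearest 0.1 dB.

79.7 dB SPL

Background correction is a power subtraction:
L_src = 10·log₁₀(10^(80.6/10) − 10^(73.5/10)) = 10·log₁₀(92430000) = 79.7 dB SPL.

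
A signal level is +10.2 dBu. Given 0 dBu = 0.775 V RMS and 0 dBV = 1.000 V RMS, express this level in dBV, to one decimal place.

+8.0 dBV

The offset between the scales is 20·log₁₀(0.775/1.000) = −2.214 dB.
So dBV = +10.2 − 2.214 = +8.0 dBV.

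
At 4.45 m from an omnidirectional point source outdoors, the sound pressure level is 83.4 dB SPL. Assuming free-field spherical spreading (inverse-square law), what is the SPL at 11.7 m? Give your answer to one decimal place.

75.0 dB SPL

Free-field point source: level drops by 20·log₁₀ of the distance ratio.
ΔL = −20·log₁₀(11.7/4.45) = -8.40 dB, so L₂ = 83.4 + (-8.40) = 75.0 dB SPL.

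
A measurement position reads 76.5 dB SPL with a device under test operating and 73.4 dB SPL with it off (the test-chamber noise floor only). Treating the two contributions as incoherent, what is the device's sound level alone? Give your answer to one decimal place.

Subtract intensities: L_src = 10·log₁₀(10^(L_total/10) − 10^(L_bg/10)).
L_src = 10·log₁₀(10^(76.5/10) − 10^(73.4/10)) = 10·log₁₀(22790000) = 73.6 dB SPL.

73.6 dB SPL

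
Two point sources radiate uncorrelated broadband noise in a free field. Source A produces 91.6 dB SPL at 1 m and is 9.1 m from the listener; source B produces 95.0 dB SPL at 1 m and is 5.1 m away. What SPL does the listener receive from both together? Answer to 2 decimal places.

81.43 dB SPL

At the listener: L_A = 91.6 − 20·log₁₀(9.1) = 72.419 dB; L_B = 95.0 − 20·log₁₀(5.1) = 80.849 dB.
Combined: 10·log₁₀(10^(72.419/10)+10^(80.849/10)) = 81.43 dB SPL.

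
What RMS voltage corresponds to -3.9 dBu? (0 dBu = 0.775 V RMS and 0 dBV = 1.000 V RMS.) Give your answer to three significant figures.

0.495 V

V = 0.775 V × 10^(-3.9/20).
= 0.775 × 0.6383 = 0.495 V.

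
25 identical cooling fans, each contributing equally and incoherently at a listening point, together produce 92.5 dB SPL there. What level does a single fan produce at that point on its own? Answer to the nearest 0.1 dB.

78.5 dB SPL

25 equal incoherent sources add 10·log₁₀(25) = 13.98 dB over one source.
L_one = 92.5 − 13.98 = 78.5 dB SPL.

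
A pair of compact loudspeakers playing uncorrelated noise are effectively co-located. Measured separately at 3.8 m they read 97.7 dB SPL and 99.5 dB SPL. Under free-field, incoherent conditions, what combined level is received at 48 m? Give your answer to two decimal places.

Combined at 3.8 m: 10·log₁₀(10^(97.7/10)+10^(99.5/10)) = 101.703 dB SPL.
Then apply −20·log₁₀(48/3.8) = -22.029 dB → 79.67 dB SPL.

79.67 dB SPL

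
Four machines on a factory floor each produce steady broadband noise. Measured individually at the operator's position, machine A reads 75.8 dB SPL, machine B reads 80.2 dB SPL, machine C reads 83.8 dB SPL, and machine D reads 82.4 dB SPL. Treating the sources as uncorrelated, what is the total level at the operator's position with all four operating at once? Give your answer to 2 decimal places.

Uncorrelated sources add in intensity (power), not in dB.
L_total = 10·log₁₀(10^(75.8/10) + 10^(80.2/10) + 10^(83.8/10) + 10^(82.4/10)) = 10·log₁₀(556400000) = 87.45 dB SPL.

87.45 dB SPL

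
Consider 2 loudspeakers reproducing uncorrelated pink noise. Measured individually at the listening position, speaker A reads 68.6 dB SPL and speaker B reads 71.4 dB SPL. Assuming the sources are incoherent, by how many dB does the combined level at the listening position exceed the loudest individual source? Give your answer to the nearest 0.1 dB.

Add the sources as powers (linear), then convert back to dB:
L_total = 10·log₁₀(10^(68.6/10) + 10^(71.4/10)) = 73.23 dB SPL.
Excess over the loudest (71.4 dB): 73.23 − 71.4 = 1.8 dB.

1.8 dB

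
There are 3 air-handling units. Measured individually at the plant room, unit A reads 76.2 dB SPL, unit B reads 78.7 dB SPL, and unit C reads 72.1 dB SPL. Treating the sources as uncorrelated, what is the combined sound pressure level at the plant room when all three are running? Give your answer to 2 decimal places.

81.21 dB SPL

Incoherent sources sum as intensities:
L_total = 10·log₁₀(10^(76.2/10) + 10^(78.7/10) + 10^(72.1/10)) = 10·log₁₀(132000000) = 81.21 dB SPL.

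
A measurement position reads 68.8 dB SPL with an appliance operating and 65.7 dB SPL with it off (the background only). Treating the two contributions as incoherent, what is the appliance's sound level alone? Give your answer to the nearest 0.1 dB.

Subtract intensities: L_src = 10·log₁₀(10^(L_total/10) − 10^(L_bg/10)).
L_src = 10·log₁₀(10^(68.8/10) − 10^(65.7/10)) = 10·log₁₀(3870000) = 65.9 dB SPL.

65.9 dB SPL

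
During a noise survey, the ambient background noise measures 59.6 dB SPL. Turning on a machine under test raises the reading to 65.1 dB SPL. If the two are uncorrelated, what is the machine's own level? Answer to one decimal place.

Background correction is a power subtraction:
L_src = 10·log₁₀(10^(65.1/10) − 10^(59.6/10)) = 10·log₁₀(2324000) = 63.7 dB SPL.

63.7 dB SPL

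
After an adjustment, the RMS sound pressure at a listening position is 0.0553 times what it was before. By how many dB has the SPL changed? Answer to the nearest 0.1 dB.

-25.1 dB

SPL change from a pressure ratio uses the 20·log₁₀ form:
20·log₁₀(0.0553) = -25.1 dB.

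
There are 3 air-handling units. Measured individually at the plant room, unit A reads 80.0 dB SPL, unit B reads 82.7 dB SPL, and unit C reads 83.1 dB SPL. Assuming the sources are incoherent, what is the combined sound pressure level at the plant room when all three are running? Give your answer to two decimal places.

Uncorrelated sources add in intensity (power), not in dB.
L_total = 10·log₁₀(10^(80.0/10) + 10^(82.7/10) + 10^(83.1/10)) = 10·log₁₀(490400000) = 86.91 dB SPL.

86.91 dB SPL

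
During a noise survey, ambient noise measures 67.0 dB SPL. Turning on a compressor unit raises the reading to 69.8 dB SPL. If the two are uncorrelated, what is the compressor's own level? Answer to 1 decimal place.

Subtract intensities: L_src = 10·log₁₀(10^(L_total/10) − 10^(L_bg/10)).
L_src = 10·log₁₀(10^(69.8/10) − 10^(67.0/10)) = 10·log₁₀(4538000) = 66.6 dB SPL.

66.6 dB SPL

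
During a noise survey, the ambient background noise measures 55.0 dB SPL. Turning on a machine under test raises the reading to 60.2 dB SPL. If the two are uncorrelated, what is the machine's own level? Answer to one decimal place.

Remove the background by subtracting linear intensities:
L_src = 10·log₁₀(10^(60.2/10) − 10^(55.0/10)) = 10·log₁₀(730900) = 58.6 dB SPL.

58.6 dB SPL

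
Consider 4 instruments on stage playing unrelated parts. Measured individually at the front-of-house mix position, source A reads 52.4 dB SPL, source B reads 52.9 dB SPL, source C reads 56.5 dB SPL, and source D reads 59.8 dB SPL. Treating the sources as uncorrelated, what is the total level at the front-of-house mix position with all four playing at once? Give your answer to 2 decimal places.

62.48 dB SPL

Incoherent sources sum as intensities:
L_total = 10·log₁₀(10^(52.4/10) + 10^(52.9/10) + 10^(56.5/10) + 10^(59.8/10)) = 10·log₁₀(1770000) = 62.48 dB SPL.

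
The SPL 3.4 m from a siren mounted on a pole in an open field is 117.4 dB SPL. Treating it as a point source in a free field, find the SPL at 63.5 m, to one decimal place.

Inverse-square spreading gives ΔL = −20·log₁₀(d₂/d₁).
ΔL = −20·log₁₀(63.5/3.4) = -25.43 dB, so L₂ = 117.4 + (-25.43) = 92.0 dB SPL.

92.0 dB SPL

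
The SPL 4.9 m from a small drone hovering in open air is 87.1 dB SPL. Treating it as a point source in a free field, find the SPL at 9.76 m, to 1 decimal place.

Inverse-square spreading gives ΔL = −20·log₁₀(d₂/d₁).
ΔL = −20·log₁₀(9.76/4.9) = -5.99 dB, so L₂ = 87.1 + (-5.99) = 81.1 dB SPL.

81.1 dB SPL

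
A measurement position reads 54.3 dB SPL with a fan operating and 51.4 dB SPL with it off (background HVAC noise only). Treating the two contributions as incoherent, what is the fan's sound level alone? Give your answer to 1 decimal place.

Background correction is a power subtraction:
L_src = 10·log₁₀(10^(54.3/10) − 10^(51.4/10)) = 10·log₁₀(131100) = 51.2 dB SPL.

51.2 dB SPL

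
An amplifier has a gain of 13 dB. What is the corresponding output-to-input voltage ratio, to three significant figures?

4.47

Voltage ratio = 10^(dB/20).
10^(13/20) = 10^(0.6500) = 4.47.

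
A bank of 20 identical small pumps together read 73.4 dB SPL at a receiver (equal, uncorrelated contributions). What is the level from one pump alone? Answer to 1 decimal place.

20 equal incoherent sources add 10·log₁₀(20) = 13.01 dB over one source.
L_one = 73.4 − 13.01 = 60.4 dB SPL.

60.4 dB SPL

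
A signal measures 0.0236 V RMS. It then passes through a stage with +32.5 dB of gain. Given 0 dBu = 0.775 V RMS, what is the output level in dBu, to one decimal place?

Input level: 20·log₁₀(0.0236/0.775) = -30.33 dBu.
Output: -30.33 + 32.5 = +2.2 dBu.

+2.2 dBu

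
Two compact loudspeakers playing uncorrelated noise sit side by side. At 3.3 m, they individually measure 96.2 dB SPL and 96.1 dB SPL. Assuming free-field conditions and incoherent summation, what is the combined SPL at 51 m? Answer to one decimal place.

Combined at 3.3 m: 10·log₁₀(10^(96.2/10)+10^(96.1/10)) = 99.16 dB SPL.
Then apply −20·log₁₀(51/3.3) = -23.78 dB → 75.4 dB SPL.

75.4 dB SPL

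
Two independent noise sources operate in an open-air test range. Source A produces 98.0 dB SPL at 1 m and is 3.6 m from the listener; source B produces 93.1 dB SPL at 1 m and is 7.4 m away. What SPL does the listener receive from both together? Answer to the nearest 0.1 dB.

87.2 dB SPL

At the listener: L_A = 98.0 − 20·log₁₀(3.6) = 86.87 dB; L_B = 93.1 − 20·log₁₀(7.4) = 75.72 dB.
Combined: 10·log₁₀(10^(86.87/10)+10^(75.72/10)) = 87.2 dB SPL.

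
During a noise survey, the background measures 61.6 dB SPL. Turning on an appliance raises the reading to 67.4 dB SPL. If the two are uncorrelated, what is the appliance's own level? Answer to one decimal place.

66.1 dB SPL

Subtract intensities: L_src = 10·log₁₀(10^(L_total/10) − 10^(L_bg/10)).
L_src = 10·log₁₀(10^(67.4/10) − 10^(61.6/10)) = 10·log₁₀(4050000) = 66.1 dB SPL.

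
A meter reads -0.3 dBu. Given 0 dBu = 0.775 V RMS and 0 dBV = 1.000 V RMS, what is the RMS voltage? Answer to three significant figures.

V = 0.775 V × 10^(-0.3/20).
= 0.775 × 0.9661 = 0.749 V.

0.749 V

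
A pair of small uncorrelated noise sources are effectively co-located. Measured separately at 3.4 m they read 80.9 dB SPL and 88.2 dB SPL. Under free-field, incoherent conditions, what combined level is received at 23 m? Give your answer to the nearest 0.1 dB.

72.3 dB SPL

Combined at 3.4 m: 10·log₁₀(10^(80.9/10)+10^(88.2/10)) = 88.94 dB SPL.
Then apply −20·log₁₀(23/3.4) = -16.60 dB → 72.3 dB SPL.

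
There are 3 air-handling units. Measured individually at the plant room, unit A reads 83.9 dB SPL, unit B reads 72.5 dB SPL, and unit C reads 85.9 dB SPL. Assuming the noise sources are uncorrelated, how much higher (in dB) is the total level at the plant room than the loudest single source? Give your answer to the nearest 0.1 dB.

Add the sources as powers (linear), then convert back to dB:
L_total = 10·log₁₀(10^(83.9/10) + 10^(72.5/10) + 10^(85.9/10)) = 88.14 dB SPL.
Excess over the loudest (85.9 dB): 88.14 − 85.9 = 2.2 dB.

2.2 dB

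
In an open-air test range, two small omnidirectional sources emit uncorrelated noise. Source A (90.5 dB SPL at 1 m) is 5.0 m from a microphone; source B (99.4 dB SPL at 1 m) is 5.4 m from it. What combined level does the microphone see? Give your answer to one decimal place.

At the listener: L_A = 90.5 − 20·log₁₀(5.0) = 76.52 dB; L_B = 99.4 − 20·log₁₀(5.4) = 84.75 dB.
Combined: 10·log₁₀(10^(76.52/10)+10^(84.75/10)) = 85.4 dB SPL.

85.4 dB SPL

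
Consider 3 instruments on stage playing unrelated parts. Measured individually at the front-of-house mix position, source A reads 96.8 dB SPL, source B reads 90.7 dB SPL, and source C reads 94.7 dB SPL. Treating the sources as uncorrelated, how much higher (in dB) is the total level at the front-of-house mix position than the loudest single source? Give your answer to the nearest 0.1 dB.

Incoherent sources sum as intensities:
L_total = 10·log₁₀(10^(96.8/10) + 10^(90.7/10) + 10^(94.7/10)) = 99.50 dB SPL.
Excess over the loudest (96.8 dB): 99.50 − 96.8 = 2.7 dB.

2.7 dB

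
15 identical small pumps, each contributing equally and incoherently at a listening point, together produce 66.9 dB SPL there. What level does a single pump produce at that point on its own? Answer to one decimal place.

15 equal incoherent sources add 10·log₁₀(15) = 11.76 dB over one source.
L_one = 66.9 − 11.76 = 55.1 dB SPL.

55.1 dB SPL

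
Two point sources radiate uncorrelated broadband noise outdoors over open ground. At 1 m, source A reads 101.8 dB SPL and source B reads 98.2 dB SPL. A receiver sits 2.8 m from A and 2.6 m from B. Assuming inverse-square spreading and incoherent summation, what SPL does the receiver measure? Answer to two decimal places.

94.64 dB SPL

At the listener: L_A = 101.8 − 20·log₁₀(2.8) = 92.857 dB; L_B = 98.2 − 20·log₁₀(2.6) = 89.901 dB.
Combined: 10·log₁₀(10^(92.857/10)+10^(89.901/10)) = 94.64 dB SPL.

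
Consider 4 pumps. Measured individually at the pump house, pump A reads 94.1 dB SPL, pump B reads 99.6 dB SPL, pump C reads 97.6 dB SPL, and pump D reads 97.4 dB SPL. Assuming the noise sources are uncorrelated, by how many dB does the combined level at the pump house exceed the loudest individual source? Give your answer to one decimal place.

Add the sources as powers (linear), then convert back to dB:
L_total = 10·log₁₀(10^(94.1/10) + 10^(99.6/10) + 10^(97.6/10) + 10^(97.4/10)) = 103.61 dB SPL.
Excess over the loudest (99.6 dB): 103.61 − 99.6 = 4.0 dB.

4.0 dB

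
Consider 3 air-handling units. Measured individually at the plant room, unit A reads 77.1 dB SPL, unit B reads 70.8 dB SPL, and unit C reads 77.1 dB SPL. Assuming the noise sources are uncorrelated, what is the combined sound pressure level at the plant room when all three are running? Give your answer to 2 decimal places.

80.59 dB SPL

Add the sources as powers (linear), then convert back to dB:
L_total = 10·log₁₀(10^(77.1/10) + 10^(70.8/10) + 10^(77.1/10)) = 10·log₁₀(114600000) = 80.59 dB SPL.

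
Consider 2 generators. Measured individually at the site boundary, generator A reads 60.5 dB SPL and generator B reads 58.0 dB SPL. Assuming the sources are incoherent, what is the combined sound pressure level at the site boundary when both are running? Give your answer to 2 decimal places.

62.44 dB SPL

Incoherent sources sum as intensities:
L_total = 10·log₁₀(10^(60.5/10) + 10^(58.0/10)) = 10·log₁₀(1753000) = 62.44 dB SPL.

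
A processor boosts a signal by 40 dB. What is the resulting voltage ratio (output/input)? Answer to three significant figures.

Voltage ratio = 10^(dB/20).
10^(40/20) = 10^(2.000) = 100.

100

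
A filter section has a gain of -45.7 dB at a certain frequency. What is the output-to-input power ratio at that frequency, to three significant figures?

Power ratio = 10^(dB/10).
10^(-45.7/10) = 10^(-4.570) = 0.0000269.

0.0000269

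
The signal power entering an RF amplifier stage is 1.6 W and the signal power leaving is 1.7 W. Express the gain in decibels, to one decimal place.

Power ratio → dB uses the 10·log₁₀ form:
10·log₁₀(1.7/1.6) = 10·log₁₀(1.062) = 0.3 dB.

0.3 dB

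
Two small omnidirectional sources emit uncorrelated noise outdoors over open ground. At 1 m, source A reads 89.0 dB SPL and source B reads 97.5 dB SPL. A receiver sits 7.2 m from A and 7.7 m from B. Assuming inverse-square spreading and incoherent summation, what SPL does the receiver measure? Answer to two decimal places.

80.42 dB SPL

At the listener: L_A = 89.0 − 20·log₁₀(7.2) = 71.853 dB; L_B = 97.5 − 20·log₁₀(7.7) = 79.770 dB.
Combined: 10·log₁₀(10^(71.853/10)+10^(79.770/10)) = 80.42 dB SPL.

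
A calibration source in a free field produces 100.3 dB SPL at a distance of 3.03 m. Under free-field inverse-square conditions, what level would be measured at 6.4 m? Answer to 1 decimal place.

93.8 dB SPL

For a point source in a free field, ΔL = −20·log₁₀(d₂/d₁).
ΔL = −20·log₁₀(6.4/3.03) = -6.49 dB, so L₂ = 100.3 + (-6.49) = 93.8 dB SPL.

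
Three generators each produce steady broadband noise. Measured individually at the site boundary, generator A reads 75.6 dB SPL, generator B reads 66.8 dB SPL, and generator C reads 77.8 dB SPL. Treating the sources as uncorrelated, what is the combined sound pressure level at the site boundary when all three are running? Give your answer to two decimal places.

Add the sources as powers (linear), then convert back to dB:
L_total = 10·log₁₀(10^(75.6/10) + 10^(66.8/10) + 10^(77.8/10)) = 10·log₁₀(101400000) = 80.06 dB SPL.

80.06 dB SPL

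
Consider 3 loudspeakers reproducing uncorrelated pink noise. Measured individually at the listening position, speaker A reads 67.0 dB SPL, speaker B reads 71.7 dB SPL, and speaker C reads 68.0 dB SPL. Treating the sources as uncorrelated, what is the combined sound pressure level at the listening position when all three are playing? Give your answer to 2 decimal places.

74.17 dB SPL

Add the sources as powers (linear), then convert back to dB:
L_total = 10·log₁₀(10^(67.0/10) + 10^(71.7/10) + 10^(68.0/10)) = 10·log₁₀(26110000) = 74.17 dB SPL.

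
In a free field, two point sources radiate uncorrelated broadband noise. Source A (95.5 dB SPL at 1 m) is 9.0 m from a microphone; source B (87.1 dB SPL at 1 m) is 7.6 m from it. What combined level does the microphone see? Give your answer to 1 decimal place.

At the listener: L_A = 95.5 − 20·log₁₀(9.0) = 76.42 dB; L_B = 87.1 − 20·log₁₀(7.6) = 69.48 dB.
Combined: 10·log₁₀(10^(76.42/10)+10^(69.48/10)) = 77.2 dB SPL.

77.2 dB SPL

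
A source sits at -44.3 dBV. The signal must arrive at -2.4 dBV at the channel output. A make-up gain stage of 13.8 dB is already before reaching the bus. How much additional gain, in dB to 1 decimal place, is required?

28.1 dB

The required make-up gain is the shortfall in the dB sum.
G = -2.4 − (-44.3) − 13.8 = 28.1 dB.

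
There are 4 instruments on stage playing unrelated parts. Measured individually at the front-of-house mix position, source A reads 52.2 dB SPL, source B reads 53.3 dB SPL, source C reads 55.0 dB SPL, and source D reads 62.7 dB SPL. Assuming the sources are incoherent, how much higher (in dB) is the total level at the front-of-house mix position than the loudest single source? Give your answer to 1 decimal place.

1.4 dB

Uncorrelated sources add in intensity (power), not in dB.
L_total = 10·log₁₀(10^(52.2/10) + 10^(53.3/10) + 10^(55.0/10) + 10^(62.7/10)) = 64.08 dB SPL.
Excess over the loudest (62.7 dB): 64.08 − 62.7 = 1.4 dB.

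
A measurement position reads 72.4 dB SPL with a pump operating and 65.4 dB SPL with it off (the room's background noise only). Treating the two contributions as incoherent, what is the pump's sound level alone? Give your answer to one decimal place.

71.4 dB SPL

Remove the background by subtracting linear intensities:
L_src = 10·log₁₀(10^(72.4/10) − 10^(65.4/10)) = 10·log₁₀(13910000) = 71.4 dB SPL.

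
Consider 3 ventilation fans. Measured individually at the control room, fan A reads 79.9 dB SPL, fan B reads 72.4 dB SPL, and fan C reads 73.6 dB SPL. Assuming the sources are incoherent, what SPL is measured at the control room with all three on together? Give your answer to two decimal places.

81.40 dB SPL

Uncorrelated sources add in intensity (power), not in dB.
L_total = 10·log₁₀(10^(79.9/10) + 10^(72.4/10) + 10^(73.6/10)) = 10·log₁₀(138000000) = 81.40 dB SPL.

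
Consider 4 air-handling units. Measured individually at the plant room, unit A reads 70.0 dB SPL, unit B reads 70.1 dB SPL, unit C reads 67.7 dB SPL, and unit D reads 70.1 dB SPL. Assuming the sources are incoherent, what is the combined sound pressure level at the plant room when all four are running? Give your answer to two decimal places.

Uncorrelated sources add in intensity (power), not in dB.
L_total = 10·log₁₀(10^(70.0/10) + 10^(70.1/10) + 10^(67.7/10) + 10^(70.1/10)) = 10·log₁₀(36350000) = 75.61 dB SPL.

75.61 dB SPL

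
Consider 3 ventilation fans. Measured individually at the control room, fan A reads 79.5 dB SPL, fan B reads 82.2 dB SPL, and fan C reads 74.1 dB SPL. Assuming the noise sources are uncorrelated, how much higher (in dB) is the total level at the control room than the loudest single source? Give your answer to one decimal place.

Uncorrelated sources add in intensity (power), not in dB.
L_total = 10·log₁₀(10^(79.5/10) + 10^(82.2/10) + 10^(74.1/10)) = 84.48 dB SPL.
Excess over the loudest (82.2 dB): 84.48 − 82.2 = 2.3 dB.

2.3 dB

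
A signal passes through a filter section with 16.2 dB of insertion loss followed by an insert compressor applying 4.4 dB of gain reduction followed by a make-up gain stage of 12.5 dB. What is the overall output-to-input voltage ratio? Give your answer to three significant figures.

0.394

Net gain = (−16.2) + (−4.4) + 12.5 = -8.1 dB.
Voltage ratio = 10^(-8.1/20) = 0.394.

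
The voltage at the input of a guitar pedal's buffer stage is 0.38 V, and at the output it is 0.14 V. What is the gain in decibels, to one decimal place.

-8.7 dB

Voltage is an amplitude quantity, so gain = 20·log₁₀(V_out/V_in).
20·log₁₀(0.14/0.38) = 20·log₁₀(0.3684) = -8.7 dB.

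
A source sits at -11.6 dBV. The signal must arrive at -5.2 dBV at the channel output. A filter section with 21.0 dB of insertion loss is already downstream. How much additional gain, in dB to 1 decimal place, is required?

The required make-up gain is the shortfall in the dB sum.
G = -5.2 − (-11.6) + 21.0 = 27.4 dB.

27.4 dB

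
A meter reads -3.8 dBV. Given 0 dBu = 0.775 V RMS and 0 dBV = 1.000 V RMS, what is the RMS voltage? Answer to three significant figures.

V = 1.000 V × 10^(-3.8/20).
= 1.000 × 0.6457 = 0.646 V.

0.646 V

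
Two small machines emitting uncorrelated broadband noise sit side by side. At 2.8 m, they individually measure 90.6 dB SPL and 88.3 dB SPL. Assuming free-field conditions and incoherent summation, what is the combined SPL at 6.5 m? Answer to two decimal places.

Combined at 2.8 m: 10·log₁₀(10^(90.6/10)+10^(88.3/10)) = 92.611 dB SPL.
Then apply −20·log₁₀(6.5/2.8) = -7.315 dB → 85.30 dB SPL.

85.30 dB SPL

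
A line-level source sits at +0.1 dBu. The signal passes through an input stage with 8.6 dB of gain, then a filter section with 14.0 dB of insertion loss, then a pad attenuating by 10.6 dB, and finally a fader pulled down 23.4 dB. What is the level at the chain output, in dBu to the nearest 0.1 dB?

-39.3 dBu

Cascaded gains and losses add directly in dB.
+0.1 + 8.6 − 14.0 − 10.6 − 23.4 = -39.3 dBu.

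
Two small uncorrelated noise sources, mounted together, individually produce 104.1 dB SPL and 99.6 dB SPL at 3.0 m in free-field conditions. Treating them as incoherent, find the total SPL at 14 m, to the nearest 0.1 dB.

92.0 dB SPL

Combined at 3.0 m: 10·log₁₀(10^(104.1/10)+10^(99.6/10)) = 105.42 dB SPL.
Then apply −20·log₁₀(14/3.0) = -13.38 dB → 92.0 dB SPL.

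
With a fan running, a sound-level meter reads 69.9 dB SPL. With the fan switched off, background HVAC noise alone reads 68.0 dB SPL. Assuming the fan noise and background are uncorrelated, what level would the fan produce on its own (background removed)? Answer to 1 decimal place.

65.4 dB SPL

Remove the background by subtracting linear intensities:
L_src = 10·log₁₀(10^(69.9/10) − 10^(68.0/10)) = 10·log₁₀(3463000) = 65.4 dB SPL.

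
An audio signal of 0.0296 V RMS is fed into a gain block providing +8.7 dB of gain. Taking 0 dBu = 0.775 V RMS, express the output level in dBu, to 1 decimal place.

-19.7 dBu

Input level: 20·log₁₀(0.0296/0.775) = -28.36 dBu.
Output: -28.36 + 8.7 = -19.7 dBu.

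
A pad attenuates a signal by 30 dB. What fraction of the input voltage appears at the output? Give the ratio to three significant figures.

0.0316

Voltage ratio = 10^(dB/20).
10^(-30/20) = 10^(-1.500) = 0.0316.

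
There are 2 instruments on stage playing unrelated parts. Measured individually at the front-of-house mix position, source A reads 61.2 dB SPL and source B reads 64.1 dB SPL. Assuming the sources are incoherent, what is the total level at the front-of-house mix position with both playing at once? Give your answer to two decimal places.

Uncorrelated sources add in intensity (power), not in dB.
L_total = 10·log₁₀(10^(61.2/10) + 10^(64.1/10)) = 10·log₁₀(3889000) = 65.90 dB SPL.

65.90 dB SPL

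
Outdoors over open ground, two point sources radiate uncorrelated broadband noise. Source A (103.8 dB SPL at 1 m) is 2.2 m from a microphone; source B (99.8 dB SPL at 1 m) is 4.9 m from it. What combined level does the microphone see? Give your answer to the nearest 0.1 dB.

At the listener: L_A = 103.8 − 20·log₁₀(2.2) = 96.95 dB; L_B = 99.8 − 20·log₁₀(4.9) = 86.00 dB.
Combined: 10·log₁₀(10^(96.95/10)+10^(86.00/10)) = 97.3 dB SPL.

97.3 dB SPL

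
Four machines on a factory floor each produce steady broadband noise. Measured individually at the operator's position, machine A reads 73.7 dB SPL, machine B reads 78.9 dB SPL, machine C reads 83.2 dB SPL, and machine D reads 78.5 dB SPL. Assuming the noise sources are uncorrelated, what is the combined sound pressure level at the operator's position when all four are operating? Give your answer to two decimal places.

85.81 dB SPL

Add the sources as powers (linear), then convert back to dB:
L_total = 10·log₁₀(10^(73.7/10) + 10^(78.9/10) + 10^(83.2/10) + 10^(78.5/10)) = 10·log₁₀(380800000) = 85.81 dB SPL.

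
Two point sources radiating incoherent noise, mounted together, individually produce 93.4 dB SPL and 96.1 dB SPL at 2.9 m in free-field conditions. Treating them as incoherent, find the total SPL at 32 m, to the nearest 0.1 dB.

Combined at 2.9 m: 10·log₁₀(10^(93.4/10)+10^(96.1/10)) = 97.97 dB SPL.
Then apply −20·log₁₀(32/2.9) = -20.86 dB → 77.1 dB SPL.

77.1 dB SPL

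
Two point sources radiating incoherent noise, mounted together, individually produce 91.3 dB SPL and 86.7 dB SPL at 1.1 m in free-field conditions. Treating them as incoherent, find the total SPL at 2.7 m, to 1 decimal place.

Combined at 1.1 m: 10·log₁₀(10^(91.3/10)+10^(86.7/10)) = 92.59 dB SPL.
Then apply −20·log₁₀(2.7/1.1) = -7.80 dB → 84.8 dB SPL.

84.8 dB SPL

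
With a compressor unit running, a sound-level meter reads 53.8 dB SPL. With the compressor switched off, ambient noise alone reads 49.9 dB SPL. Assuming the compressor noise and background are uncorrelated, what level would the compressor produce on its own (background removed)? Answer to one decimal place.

51.5 dB SPL

Background correction is a power subtraction:
L_src = 10·log₁₀(10^(53.8/10) − 10^(49.9/10)) = 10·log₁₀(142200) = 51.5 dB SPL.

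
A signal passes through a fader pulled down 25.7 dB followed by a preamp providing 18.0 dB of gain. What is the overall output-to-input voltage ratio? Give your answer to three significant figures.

0.412

Net gain = (−25.7) + 18.0 = -7.7 dB.
Voltage ratio = 10^(-7.7/20) = 0.412.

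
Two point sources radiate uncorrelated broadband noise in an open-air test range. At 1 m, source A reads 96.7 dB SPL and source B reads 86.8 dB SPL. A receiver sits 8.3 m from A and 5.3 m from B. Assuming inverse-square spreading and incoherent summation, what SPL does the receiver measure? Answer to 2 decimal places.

At the listener: L_A = 96.7 − 20·log₁₀(8.3) = 78.318 dB; L_B = 86.8 − 20·log₁₀(5.3) = 72.314 dB.
Combined: 10·log₁₀(10^(78.318/10)+10^(72.314/10)) = 79.29 dB SPL.

79.29 dB SPL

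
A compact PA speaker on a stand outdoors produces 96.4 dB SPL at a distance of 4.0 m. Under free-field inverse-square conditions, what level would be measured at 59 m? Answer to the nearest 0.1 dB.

Inverse-square spreading gives ΔL = −20·log₁₀(d₂/d₁).
ΔL = −20·log₁₀(59/4.0) = -23.38 dB, so L₂ = 96.4 + (-23.38) = 73.0 dB SPL.

73.0 dB SPL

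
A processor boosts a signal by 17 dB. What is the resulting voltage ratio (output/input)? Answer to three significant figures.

Voltage ratio = 10^(dB/20).
10^(17/20) = 10^(0.8500) = 7.08.

7.08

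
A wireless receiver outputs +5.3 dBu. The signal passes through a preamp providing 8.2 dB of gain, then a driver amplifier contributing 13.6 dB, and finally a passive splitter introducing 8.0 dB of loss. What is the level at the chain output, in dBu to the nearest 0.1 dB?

+19.1 dBu

In dB, series stages simply add:
+5.3 + 8.2 + 13.6 − 8.0 = +19.1 dBu.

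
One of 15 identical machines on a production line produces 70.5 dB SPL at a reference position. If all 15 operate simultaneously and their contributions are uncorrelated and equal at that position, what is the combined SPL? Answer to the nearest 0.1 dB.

82.3 dB SPL

15 equal incoherent sources raise the level by 10·log₁₀(15) = 11.76 dB.
L_total = 70.5 + 11.76 = 82.3 dB SPL.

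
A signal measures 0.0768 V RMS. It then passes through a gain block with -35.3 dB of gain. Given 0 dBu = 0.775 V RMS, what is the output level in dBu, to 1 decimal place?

Input level: 20·log₁₀(0.0768/0.775) = -20.08 dBu.
Output: -20.08 − 35.3 = -55.4 dBu.

-55.4 dBu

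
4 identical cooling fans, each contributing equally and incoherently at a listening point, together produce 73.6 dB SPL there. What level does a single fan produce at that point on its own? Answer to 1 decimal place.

67.6 dB SPL

4 equal incoherent sources add 10·log₁₀(4) = 6.02 dB over one source.
L_one = 73.6 − 6.02 = 67.6 dB SPL.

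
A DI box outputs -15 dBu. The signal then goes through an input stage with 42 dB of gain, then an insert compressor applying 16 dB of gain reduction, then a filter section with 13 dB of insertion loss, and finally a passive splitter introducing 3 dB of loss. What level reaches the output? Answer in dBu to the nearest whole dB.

-5 dBu

Cascaded gains and losses add directly in dB.
-15 + 42 − 16 − 13 − 3 = -5 dBu.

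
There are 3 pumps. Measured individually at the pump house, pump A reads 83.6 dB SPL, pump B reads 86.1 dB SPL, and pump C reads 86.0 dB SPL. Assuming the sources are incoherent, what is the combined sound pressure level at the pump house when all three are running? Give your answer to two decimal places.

90.15 dB SPL

Add the sources as powers (linear), then convert back to dB:
L_total = 10·log₁₀(10^(83.6/10) + 10^(86.1/10) + 10^(86.0/10)) = 10·log₁₀(1035000000) = 90.15 dB SPL.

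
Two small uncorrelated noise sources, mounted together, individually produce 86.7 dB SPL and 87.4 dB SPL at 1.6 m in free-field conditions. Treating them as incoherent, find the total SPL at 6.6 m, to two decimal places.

Combined at 1.6 m: 10·log₁₀(10^(86.7/10)+10^(87.4/10)) = 90.074 dB SPL.
Then apply −20·log₁₀(6.6/1.6) = -12.308 dB → 77.77 dB SPL.

77.77 dB SPL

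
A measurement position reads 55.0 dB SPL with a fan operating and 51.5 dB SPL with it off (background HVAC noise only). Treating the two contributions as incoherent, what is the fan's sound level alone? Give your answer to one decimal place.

Remove the background by subtracting linear intensities:
L_src = 10·log₁₀(10^(55.0/10) − 10^(51.5/10)) = 10·log₁₀(175000) = 52.4 dB SPL.

52.4 dB SPL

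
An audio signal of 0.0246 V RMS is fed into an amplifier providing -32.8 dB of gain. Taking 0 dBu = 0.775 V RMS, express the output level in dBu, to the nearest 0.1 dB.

Input level: 20·log₁₀(0.0246/0.775) = -29.97 dBu.
Output: -29.97 − 32.8 = -62.8 dBu.

-62.8 dBu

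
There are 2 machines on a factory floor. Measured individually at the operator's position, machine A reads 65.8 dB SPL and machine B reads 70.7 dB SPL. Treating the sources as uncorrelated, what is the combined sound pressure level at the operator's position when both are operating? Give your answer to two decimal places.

71.92 dB SPL

Incoherent sources sum as intensities:
L_total = 10·log₁₀(10^(65.8/10) + 10^(70.7/10)) = 10·log₁₀(15550000) = 71.92 dB SPL.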